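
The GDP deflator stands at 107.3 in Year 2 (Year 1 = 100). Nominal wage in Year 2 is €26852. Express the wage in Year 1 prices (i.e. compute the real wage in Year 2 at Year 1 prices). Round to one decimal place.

25025.2

Real = Nominal ÷ (Index/100) = 26852 ÷ (107.3/100)
     = 26852 ÷ 1.073 = 25025.1631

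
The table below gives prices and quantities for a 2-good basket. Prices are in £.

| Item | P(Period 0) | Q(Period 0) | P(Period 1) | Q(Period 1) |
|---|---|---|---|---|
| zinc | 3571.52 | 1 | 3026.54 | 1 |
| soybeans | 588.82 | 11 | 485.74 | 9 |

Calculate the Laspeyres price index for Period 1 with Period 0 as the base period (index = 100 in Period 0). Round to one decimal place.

Laspeyres price index uses base-period quantities as weights.
ΣP(Period 1)·Q(Period 0) = 3026.54×1 + 485.74×11 = 3026.54 + 5343.14 = 8369.68
ΣP(Period 0)·Q(Period 0) = 3571.52×1 + 588.82×11 = 3571.52 + 6477.02 = 10048.54
Index = 8369.68 / 10048.54 × 100 = 83.2925

83.3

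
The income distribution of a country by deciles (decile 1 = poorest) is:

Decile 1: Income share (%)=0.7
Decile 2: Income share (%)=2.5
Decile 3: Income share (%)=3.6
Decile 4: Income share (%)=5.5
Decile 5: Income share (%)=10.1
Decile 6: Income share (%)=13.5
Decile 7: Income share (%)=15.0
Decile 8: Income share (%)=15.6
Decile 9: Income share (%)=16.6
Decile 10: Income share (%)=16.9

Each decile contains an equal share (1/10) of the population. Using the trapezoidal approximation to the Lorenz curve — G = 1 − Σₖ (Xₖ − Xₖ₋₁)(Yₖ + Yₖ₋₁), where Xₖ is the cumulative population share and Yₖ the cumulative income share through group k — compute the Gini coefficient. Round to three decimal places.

0.336

Cumulative income shares Yₖ: 0.0070, 0.0320, 0.0680, 0.1230, 0.2240, 0.3590, 0.5090, 0.6650, 0.8310, 1.0000
Σ (Xₖ−Xₖ₋₁)(Yₖ+Yₖ₋₁) = (1/10)(0.0070+0.0000) + (1/10)(0.0320+0.0070) + (1/10)(0.0680+0.0320) + (1/10)(0.1230+0.0680) + (1/10)(0.2240+0.1230) + (1/10)(0.3590+0.2240) + (1/10)(0.5090+0.3590) + (1/10)(0.6650+0.5090) + (1/10)(0.8310+0.6650) + (1/10)(1.0000+0.8310)
  = 0.0007 + 0.0039 + 0.0100 + 0.0191 + 0.0347 + 0.0583 + 0.0868 + 0.1174 + 0.1496 + 0.1831 = 0.6636
G = 1 − 0.6636 = 0.3364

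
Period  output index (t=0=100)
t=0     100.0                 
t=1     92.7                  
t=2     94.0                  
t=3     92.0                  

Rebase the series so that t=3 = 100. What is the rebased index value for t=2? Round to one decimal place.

102.2

Rebased(t=2) = 94.0 / 92.0 × 100 = 102.1739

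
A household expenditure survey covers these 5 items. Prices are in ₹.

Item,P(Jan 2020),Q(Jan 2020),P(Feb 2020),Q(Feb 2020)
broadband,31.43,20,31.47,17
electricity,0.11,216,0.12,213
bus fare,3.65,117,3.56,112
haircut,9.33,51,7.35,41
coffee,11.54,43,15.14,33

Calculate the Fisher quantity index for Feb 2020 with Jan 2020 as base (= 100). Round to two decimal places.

84.12

Laspeyres component (base-period weights):
ΣP(Jan 2020)Q(Feb 2020) = 31.43×17 + 0.11×213 + 3.65×112 + 9.33×41 + 11.54×33 = 534.31 + 23.43 + 408.8 + 382.53 + 380.82 = 1729.89
ΣP(Jan 2020)Q(Jan 2020) = 31.43×20 + 0.11×216 + 3.65×117 + 9.33×51 + 11.54×43 = 628.6 + 23.76 + 427.05 + 475.83 + 496.22 = 2051.46
L = 1729.89 / 2051.46 × 100 = 84.3248
Paasche component (current-period weights):
ΣP(Feb 2020)Q(Feb 2020) = 31.47×17 + 0.12×213 + 3.56×112 + 7.35×41 + 15.14×33 = 534.99 + 25.56 + 398.72 + 301.35 + 499.62 = 1760.24
ΣP(Feb 2020)Q(Jan 2020) = 31.47×20 + 0.12×216 + 3.56×117 + 7.35×51 + 15.14×43 = 629.4 + 25.92 + 416.52 + 374.85 + 651.02 = 2097.71
P = 1760.24 / 2097.71 × 100 = 83.9125
Fisher = √(L × P) = √(84.3248 × 83.9125) = 84.1184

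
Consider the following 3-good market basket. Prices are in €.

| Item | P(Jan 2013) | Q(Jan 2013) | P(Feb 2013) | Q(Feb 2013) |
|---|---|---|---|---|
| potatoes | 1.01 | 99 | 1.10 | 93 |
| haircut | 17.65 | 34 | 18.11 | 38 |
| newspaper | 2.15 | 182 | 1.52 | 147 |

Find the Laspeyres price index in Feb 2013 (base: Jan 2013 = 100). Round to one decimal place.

Laspeyres price index uses base-period quantities as weights.
ΣP(Feb 2013)·Q(Jan 2013) = 1.10×99 + 18.11×34 + 1.52×182 = 108.9 + 615.74 + 276.64 = 1001.28
ΣP(Jan 2013)·Q(Jan 2013) = 1.01×99 + 17.65×34 + 2.15×182 = 99.99 + 600.1 + 391.3 = 1091.39
Index = 1001.28 / 1091.39 × 100 = 91.7436

91.7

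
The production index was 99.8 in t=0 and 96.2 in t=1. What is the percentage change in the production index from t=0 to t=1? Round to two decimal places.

-3.61%

Change = (96.2 − 99.8) / 99.8 × 100
       = -3.6 / 99.8 × 100 = -3.6072%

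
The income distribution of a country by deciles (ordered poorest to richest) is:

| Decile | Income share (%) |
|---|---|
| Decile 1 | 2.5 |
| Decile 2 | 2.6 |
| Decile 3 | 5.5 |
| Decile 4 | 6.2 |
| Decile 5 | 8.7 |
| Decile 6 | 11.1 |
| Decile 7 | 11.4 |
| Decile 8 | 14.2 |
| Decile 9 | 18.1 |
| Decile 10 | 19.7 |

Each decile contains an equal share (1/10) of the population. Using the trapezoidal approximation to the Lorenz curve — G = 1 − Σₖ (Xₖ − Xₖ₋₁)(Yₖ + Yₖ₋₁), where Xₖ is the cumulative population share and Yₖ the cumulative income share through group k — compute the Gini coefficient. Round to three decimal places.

0.325

Cumulative income shares Yₖ: 0.0250, 0.0510, 0.1060, 0.1680, 0.2550, 0.3660, 0.4800, 0.6220, 0.8030, 1.0000
Σ (Xₖ−Xₖ₋₁)(Yₖ+Yₖ₋₁) = (1/10)(0.0250+0.0000) + (1/10)(0.0510+0.0250) + (1/10)(0.1060+0.0510) + (1/10)(0.1680+0.1060) + (1/10)(0.2550+0.1680) + (1/10)(0.3660+0.2550) + (1/10)(0.4800+0.3660) + (1/10)(0.6220+0.4800) + (1/10)(0.8030+0.6220) + (1/10)(1.0000+0.8030)
  = 0.0025 + 0.0076 + 0.0157 + 0.0274 + 0.0423 + 0.0621 + 0.0846 + 0.1102 + 0.1425 + 0.1803 = 0.6752
G = 1 − 0.6752 = 0.3248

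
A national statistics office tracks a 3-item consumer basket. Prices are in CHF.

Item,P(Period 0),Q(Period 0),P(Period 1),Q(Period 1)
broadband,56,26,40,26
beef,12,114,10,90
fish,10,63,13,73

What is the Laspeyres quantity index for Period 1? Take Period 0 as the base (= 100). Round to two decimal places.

Laspeyres quantity index uses base-period prices as weights.
ΣP(Period 0)·Q(Period 1) = 56×26 + 12×90 + 10×73 = 1456 + 1080 + 730 = 3266
ΣP(Period 0)·Q(Period 0) = 56×26 + 12×114 + 10×63 = 1456 + 1368 + 630 = 3454
Index = 3266 / 3454 × 100 = 94.5570

94.56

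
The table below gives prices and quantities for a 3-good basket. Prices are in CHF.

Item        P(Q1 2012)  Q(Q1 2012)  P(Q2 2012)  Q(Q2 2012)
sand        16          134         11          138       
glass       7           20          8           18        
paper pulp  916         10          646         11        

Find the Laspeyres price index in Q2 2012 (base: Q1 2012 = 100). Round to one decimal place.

Laspeyres price index uses base-period quantities as weights.
ΣP(Q2 2012)·Q(Q1 2012) = 11×134 + 8×20 + 646×10 = 1474 + 160 + 6460 = 8094
ΣP(Q1 2012)·Q(Q1 2012) = 16×134 + 7×20 + 916×10 = 2144 + 140 + 9160 = 11444
Index = 8094 / 11444 × 100 = 70.7270

70.7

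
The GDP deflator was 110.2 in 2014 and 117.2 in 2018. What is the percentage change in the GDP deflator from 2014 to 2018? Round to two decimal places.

Change = (117.2 − 110.2) / 110.2 × 100
       = 7.0 / 110.2 × 100 = 6.3521%

6.35%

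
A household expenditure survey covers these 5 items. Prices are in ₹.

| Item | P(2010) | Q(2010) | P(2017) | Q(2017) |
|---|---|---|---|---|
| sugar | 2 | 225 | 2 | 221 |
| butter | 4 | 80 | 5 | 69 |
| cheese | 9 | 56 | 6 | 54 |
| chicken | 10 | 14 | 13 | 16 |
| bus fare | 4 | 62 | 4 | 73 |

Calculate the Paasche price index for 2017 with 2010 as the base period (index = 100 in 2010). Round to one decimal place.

97.3

Paasche price index uses current-period quantities as weights.
ΣP(2017)·Q(2017) = 2×221 + 5×69 + 6×54 + 13×16 + 4×73 = 442 + 345 + 324 + 208 + 292 = 1611
ΣP(2010)·Q(2017) = 2×221 + 4×69 + 9×54 + 10×16 + 4×73 = 442 + 276 + 486 + 160 + 292 = 1656
Index = 1611 / 1656 × 100 = 97.2826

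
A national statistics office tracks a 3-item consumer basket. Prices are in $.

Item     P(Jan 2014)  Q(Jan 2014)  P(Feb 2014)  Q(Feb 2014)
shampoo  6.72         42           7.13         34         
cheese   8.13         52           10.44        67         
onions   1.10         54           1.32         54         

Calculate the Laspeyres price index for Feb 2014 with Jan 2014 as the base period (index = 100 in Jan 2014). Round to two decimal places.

119.52

Laspeyres price index uses base-period quantities as weights.
ΣP(Feb 2014)·Q(Jan 2014) = 7.13×42 + 10.44×52 + 1.32×54 = 299.46 + 542.88 + 71.28 = 913.62
ΣP(Jan 2014)·Q(Jan 2014) = 6.72×42 + 8.13×52 + 1.10×54 = 282.24 + 422.76 + 59.4 = 764.4
Index = 913.62 / 764.4 × 100 = 119.5212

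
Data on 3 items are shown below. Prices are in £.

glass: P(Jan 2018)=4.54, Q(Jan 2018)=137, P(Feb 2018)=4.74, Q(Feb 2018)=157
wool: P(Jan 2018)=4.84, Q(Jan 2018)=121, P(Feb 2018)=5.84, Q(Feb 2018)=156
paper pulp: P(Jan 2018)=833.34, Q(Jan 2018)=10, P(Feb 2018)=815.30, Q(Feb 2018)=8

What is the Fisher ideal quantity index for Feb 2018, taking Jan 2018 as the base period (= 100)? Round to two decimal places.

Laspeyres component (base-period weights):
ΣP(Jan 2018)Q(Feb 2018) = 4.54×157 + 4.84×156 + 833.34×8 = 712.78 + 755.04 + 6666.72 = 8134.54
ΣP(Jan 2018)Q(Jan 2018) = 4.54×137 + 4.84×121 + 833.34×10 = 621.98 + 585.64 + 8333.4 = 9541.02
L = 8134.54 / 9541.02 × 100 = 85.2586
Paasche component (current-period weights):
ΣP(Feb 2018)Q(Feb 2018) = 4.74×157 + 5.84×156 + 815.30×8 = 744.18 + 911.04 + 6522.4 = 8177.62
ΣP(Feb 2018)Q(Jan 2018) = 4.74×137 + 5.84×121 + 815.30×10 = 649.38 + 706.64 + 8153 = 9509.02
P = 8177.62 / 9509.02 × 100 = 85.9986
Fisher = √(L × P) = √(85.2586 × 85.9986) = 85.6278

85.63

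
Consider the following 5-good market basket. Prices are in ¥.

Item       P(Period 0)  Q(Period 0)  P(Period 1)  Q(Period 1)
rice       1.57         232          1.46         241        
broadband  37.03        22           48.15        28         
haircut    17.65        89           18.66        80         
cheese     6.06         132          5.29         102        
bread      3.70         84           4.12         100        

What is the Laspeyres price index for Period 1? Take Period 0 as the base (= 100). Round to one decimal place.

106.3

Laspeyres price index uses base-period quantities as weights.
ΣP(Period 1)·Q(Period 0) = 1.46×232 + 48.15×22 + 18.66×89 + 5.29×132 + 4.12×84 = 338.72 + 1059.3 + 1660.74 + 698.28 + 346.08 = 4103.12
ΣP(Period 0)·Q(Period 0) = 1.57×232 + 37.03×22 + 17.65×89 + 6.06×132 + 3.70×84 = 364.24 + 814.66 + 1570.85 + 799.92 + 310.8 = 3860.47
Index = 4103.12 / 3860.47 × 100 = 106.2855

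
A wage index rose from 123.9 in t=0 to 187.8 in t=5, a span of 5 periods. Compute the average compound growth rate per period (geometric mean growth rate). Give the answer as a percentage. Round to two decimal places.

8.67%

Growth factor = (187.8/123.9)^(1/5) = (1.515738)^(1/5) = 1.086738
Growth rate = 1.086738 − 1 = 0.086738 = 8.6738%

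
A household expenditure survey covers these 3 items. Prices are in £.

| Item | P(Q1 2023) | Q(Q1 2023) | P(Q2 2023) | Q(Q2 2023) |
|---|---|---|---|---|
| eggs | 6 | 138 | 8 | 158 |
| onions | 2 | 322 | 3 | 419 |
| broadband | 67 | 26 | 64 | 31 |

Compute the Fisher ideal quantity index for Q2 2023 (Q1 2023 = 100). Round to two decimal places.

120.42

Laspeyres component (base-period weights):
ΣP(Q1 2023)Q(Q2 2023) = 6×158 + 2×419 + 67×31 = 948 + 838 + 2077 = 3863
ΣP(Q1 2023)Q(Q1 2023) = 6×138 + 2×322 + 67×26 = 828 + 644 + 1742 = 3214
L = 3863 / 3214 × 100 = 120.1929
Paasche component (current-period weights):
ΣP(Q2 2023)Q(Q2 2023) = 8×158 + 3×419 + 64×31 = 1264 + 1257 + 1984 = 4505
ΣP(Q2 2023)Q(Q1 2023) = 8×138 + 3×322 + 64×26 = 1104 + 966 + 1664 = 3734
P = 4505 / 3734 × 100 = 120.6481
Fisher = √(L × P) = √(120.1929 × 120.6481) = 120.4203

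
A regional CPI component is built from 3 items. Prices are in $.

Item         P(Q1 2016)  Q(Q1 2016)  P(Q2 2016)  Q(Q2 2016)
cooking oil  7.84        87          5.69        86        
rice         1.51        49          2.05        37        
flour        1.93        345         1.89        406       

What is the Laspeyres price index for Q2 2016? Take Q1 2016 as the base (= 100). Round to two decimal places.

87.74

Laspeyres price index uses base-period quantities as weights.
ΣP(Q2 2016)·Q(Q1 2016) = 5.69×87 + 2.05×49 + 1.89×345 = 495.03 + 100.45 + 652.05 = 1247.53
ΣP(Q1 2016)·Q(Q1 2016) = 7.84×87 + 1.51×49 + 1.93×345 = 682.08 + 73.99 + 665.85 = 1421.92
Index = 1247.53 / 1421.92 × 100 = 87.7356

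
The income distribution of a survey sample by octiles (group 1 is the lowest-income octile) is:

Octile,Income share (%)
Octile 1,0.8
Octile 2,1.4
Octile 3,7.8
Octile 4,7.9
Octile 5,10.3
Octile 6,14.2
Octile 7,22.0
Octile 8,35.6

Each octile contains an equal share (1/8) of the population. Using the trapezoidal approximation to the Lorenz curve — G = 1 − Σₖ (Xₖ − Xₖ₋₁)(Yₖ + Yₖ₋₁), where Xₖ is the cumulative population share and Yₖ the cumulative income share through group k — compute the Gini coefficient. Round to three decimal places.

0.460

Cumulative income shares Yₖ: 0.0080, 0.0220, 0.1000, 0.1790, 0.2820, 0.4240, 0.6440, 1.0000
Σ (Xₖ−Xₖ₋₁)(Yₖ+Yₖ₋₁) = (1/8)(0.0080+0.0000) + (1/8)(0.0220+0.0080) + (1/8)(0.1000+0.0220) + (1/8)(0.1790+0.1000) + (1/8)(0.2820+0.1790) + (1/8)(0.4240+0.2820) + (1/8)(0.6440+0.4240) + (1/8)(1.0000+0.6440)
  = 0.0010 + 0.0037 + 0.0152 + 0.0349 + 0.0576 + 0.0883 + 0.1335 + 0.2055 = 0.5398
G = 1 − 0.5398 = 0.4602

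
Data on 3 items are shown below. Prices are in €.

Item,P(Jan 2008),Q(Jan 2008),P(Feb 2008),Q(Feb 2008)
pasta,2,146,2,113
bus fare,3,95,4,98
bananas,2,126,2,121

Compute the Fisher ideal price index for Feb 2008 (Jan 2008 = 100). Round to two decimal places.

Laspeyres component (base-period weights):
ΣP(Feb 2008)Q(Jan 2008) = 2×146 + 4×95 + 2×126 = 292 + 380 + 252 = 924
ΣP(Jan 2008)Q(Jan 2008) = 2×146 + 3×95 + 2×126 = 292 + 285 + 252 = 829
L = 924 / 829 × 100 = 111.4596
Paasche component (current-period weights):
ΣP(Feb 2008)Q(Feb 2008) = 2×113 + 4×98 + 2×121 = 226 + 392 + 242 = 860
ΣP(Jan 2008)Q(Feb 2008) = 2×113 + 3×98 + 2×121 = 226 + 294 + 242 = 762
P = 860 / 762 × 100 = 112.8609
Fisher = √(L × P) = √(111.4596 × 112.8609) = 112.1581

112.16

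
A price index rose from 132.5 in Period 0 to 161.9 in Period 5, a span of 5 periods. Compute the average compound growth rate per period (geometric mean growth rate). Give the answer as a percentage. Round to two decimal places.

4.09%

Growth factor = (161.9/132.5)^(1/5) = (1.221887)^(1/5) = 1.040893
Growth rate = 1.040893 − 1 = 0.040893 = 4.0893%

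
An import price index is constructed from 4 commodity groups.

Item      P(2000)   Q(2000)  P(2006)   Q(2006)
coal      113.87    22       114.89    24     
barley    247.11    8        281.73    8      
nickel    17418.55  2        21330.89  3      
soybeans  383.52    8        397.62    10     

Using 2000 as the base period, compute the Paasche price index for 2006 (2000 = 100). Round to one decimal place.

Paasche price index uses current-period quantities as weights.
ΣP(2006)·Q(2006) = 114.89×24 + 281.73×8 + 21330.89×3 + 397.62×10 = 2757.36 + 2253.84 + 63992.67 + 3976.2 = 72980.07
ΣP(2000)·Q(2006) = 113.87×24 + 247.11×8 + 17418.55×3 + 383.52×10 = 2732.88 + 1976.88 + 52255.65 + 3835.2 = 60800.61
Index = 72980.07 / 60800.61 × 100 = 120.0318

120.0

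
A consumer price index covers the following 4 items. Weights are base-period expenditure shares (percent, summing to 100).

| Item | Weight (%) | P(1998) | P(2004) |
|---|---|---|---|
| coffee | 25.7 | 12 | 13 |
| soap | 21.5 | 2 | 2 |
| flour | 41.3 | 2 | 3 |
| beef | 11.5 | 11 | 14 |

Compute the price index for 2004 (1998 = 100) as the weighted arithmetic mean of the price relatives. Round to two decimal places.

coffee: 25.7 × (13/12) = 25.7 × 1.083333 = 27.8417
soap: 21.5 × (2/2) = 21.5 × 1.000000 = 21.5000
flour: 41.3 × (3/2) = 41.3 × 1.500000 = 61.9500
beef: 11.5 × (14/11) = 11.5 × 1.272727 = 14.6364
Index = Σ wᵢ·(p₁ᵢ/p₀ᵢ) = 27.8417 + 21.5000 + 61.9500 + 14.6364 = 125.9280

125.93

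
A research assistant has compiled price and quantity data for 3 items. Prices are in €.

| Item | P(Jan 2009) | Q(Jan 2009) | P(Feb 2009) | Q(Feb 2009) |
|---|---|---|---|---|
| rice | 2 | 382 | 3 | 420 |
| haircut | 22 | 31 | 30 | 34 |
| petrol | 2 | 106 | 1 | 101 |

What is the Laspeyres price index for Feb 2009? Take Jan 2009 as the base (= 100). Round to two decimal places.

131.60

Laspeyres price index uses base-period quantities as weights.
ΣP(Feb 2009)·Q(Jan 2009) = 3×382 + 30×31 + 1×106 = 1146 + 930 + 106 = 2182
ΣP(Jan 2009)·Q(Jan 2009) = 2×382 + 22×31 + 2×106 = 764 + 682 + 212 = 1658
Index = 2182 / 1658 × 100 = 131.6043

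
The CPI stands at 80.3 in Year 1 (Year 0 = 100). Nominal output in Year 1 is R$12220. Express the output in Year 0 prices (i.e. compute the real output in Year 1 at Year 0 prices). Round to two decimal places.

15217.93

Real = Nominal ÷ (Index/100) = 12220 ÷ (80.3/100)
     = 12220 ÷ 0.803 = 15217.9328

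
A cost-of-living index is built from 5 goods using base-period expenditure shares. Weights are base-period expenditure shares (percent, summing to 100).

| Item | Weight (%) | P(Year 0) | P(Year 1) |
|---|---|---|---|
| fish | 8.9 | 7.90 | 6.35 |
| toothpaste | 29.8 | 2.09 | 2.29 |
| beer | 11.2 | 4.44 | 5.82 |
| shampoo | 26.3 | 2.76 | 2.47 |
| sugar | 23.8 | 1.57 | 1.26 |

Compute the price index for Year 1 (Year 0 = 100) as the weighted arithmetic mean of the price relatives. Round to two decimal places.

97.12

fish: 8.9 × (6.35/7.90) = 8.9 × 0.803797 = 7.1538
toothpaste: 29.8 × (2.29/2.09) = 29.8 × 1.095694 = 32.6517
beer: 11.2 × (5.82/4.44) = 11.2 × 1.310811 = 14.6811
shampoo: 26.3 × (2.47/2.76) = 26.3 × 0.894928 = 23.5366
sugar: 23.8 × (1.26/1.57) = 23.8 × 0.802548 = 19.1006
Index = Σ wᵢ·(p₁ᵢ/p₀ᵢ) = 7.1538 + 32.6517 + 14.6811 + 23.5366 + 19.1006 = 97.1238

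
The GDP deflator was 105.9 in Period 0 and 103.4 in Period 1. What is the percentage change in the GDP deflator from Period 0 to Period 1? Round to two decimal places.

-2.36%

Change = (103.4 − 105.9) / 105.9 × 100
       = -2.5 / 105.9 × 100 = -2.3607%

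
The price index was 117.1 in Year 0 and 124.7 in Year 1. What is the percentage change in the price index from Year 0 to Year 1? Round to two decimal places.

Change = (124.7 − 117.1) / 117.1 × 100
       = 7.6 / 117.1 × 100 = 6.4902%

6.49%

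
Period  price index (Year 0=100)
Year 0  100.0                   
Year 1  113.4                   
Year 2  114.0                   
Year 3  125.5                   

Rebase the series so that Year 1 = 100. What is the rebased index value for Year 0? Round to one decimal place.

88.2

Rebased(Year 0) = 100.0 / 113.4 × 100 = 88.1834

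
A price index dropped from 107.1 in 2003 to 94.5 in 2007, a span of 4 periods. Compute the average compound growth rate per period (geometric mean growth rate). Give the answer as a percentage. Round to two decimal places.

-3.08%

Growth factor = (94.5/107.1)^(1/4) = (0.882353)^(1/4) = 0.969194
Growth rate = 0.969194 − 1 = -0.030806 = -3.0806%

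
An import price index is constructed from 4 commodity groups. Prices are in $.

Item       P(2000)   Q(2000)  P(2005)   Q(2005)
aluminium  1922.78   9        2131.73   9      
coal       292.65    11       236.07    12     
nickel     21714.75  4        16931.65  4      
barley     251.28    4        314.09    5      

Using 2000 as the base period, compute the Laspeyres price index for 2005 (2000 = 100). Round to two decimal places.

Laspeyres price index uses base-period quantities as weights.
ΣP(2005)·Q(2000) = 2131.73×9 + 236.07×11 + 16931.65×4 + 314.09×4 = 19185.57 + 2596.77 + 67726.6 + 1256.36 = 90765.3
ΣP(2000)·Q(2000) = 1922.78×9 + 292.65×11 + 21714.75×4 + 251.28×4 = 17305.02 + 3219.15 + 86859 + 1005.12 = 108388.29
Index = 90765.3 / 108388.29 × 100 = 83.7409

83.74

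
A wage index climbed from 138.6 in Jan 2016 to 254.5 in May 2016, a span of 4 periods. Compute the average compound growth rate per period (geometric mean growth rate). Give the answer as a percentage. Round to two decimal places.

Growth factor = (254.5/138.6)^(1/4) = (1.836219)^(1/4) = 1.164075
Growth rate = 1.164075 − 1 = 0.164075 = 16.4075%

16.41%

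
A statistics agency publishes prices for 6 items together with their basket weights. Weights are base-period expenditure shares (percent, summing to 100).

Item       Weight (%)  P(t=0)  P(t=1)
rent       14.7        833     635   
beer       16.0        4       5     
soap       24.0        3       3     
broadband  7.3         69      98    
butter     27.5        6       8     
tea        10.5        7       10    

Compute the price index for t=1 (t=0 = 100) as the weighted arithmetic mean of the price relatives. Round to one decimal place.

117.2

rent: 14.7 × (635/833) = 14.7 × 0.762305 = 11.2059
beer: 16.0 × (5/4) = 16.0 × 1.250000 = 20.0000
soap: 24.0 × (3/3) = 24.0 × 1.000000 = 24.0000
broadband: 7.3 × (98/69) = 7.3 × 1.420290 = 10.3681
butter: 27.5 × (8/6) = 27.5 × 1.333333 = 36.6667
tea: 10.5 × (10/7) = 10.5 × 1.428571 = 15.0000
Index = Σ wᵢ·(p₁ᵢ/p₀ᵢ) = 11.2059 + 20.0000 + 24.0000 + 10.3681 + 36.6667 + 15.0000 = 117.2407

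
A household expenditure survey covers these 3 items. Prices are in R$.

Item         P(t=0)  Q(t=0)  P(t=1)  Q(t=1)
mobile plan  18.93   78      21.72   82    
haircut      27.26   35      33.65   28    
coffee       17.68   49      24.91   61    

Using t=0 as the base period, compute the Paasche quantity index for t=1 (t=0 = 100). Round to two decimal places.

Paasche quantity index uses current-period prices as weights.
ΣP(t=1)·Q(t=1) = 21.72×82 + 33.65×28 + 24.91×61 = 1781.04 + 942.2 + 1519.51 = 4242.75
ΣP(t=1)·Q(t=0) = 21.72×78 + 33.65×35 + 24.91×49 = 1694.16 + 1177.75 + 1220.59 = 4092.5
Index = 4242.75 / 4092.5 × 100 = 103.6714

103.67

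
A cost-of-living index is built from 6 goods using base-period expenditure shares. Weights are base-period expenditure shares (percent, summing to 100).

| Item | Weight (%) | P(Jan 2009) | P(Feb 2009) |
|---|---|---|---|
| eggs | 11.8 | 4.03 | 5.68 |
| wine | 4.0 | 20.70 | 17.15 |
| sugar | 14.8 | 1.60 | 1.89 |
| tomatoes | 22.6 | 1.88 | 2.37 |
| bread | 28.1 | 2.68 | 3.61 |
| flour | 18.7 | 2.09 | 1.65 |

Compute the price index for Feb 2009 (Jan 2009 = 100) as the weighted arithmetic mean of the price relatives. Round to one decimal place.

118.5

eggs: 11.8 × (5.68/4.03) = 11.8 × 1.409429 = 16.6313
wine: 4.0 × (17.15/20.70) = 4.0 × 0.828502 = 3.3140
sugar: 14.8 × (1.89/1.60) = 14.8 × 1.181250 = 17.4825
tomatoes: 22.6 × (2.37/1.88) = 22.6 × 1.260638 = 28.4904
bread: 28.1 × (3.61/2.68) = 28.1 × 1.347015 = 37.8511
flour: 18.7 × (1.65/2.09) = 18.7 × 0.789474 = 14.7632
Index = Σ wᵢ·(p₁ᵢ/p₀ᵢ) = 16.6313 + 3.3140 + 17.4825 + 28.4904 + 37.8511 + 14.7632 = 118.5325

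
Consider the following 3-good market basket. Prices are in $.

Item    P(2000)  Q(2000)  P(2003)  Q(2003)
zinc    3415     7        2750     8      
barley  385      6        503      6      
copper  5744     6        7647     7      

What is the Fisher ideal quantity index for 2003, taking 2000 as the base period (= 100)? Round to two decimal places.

Laspeyres component (base-period weights):
ΣP(2000)Q(2003) = 3415×8 + 385×6 + 5744×7 = 27320 + 2310 + 40208 = 69838
ΣP(2000)Q(2000) = 3415×7 + 385×6 + 5744×6 = 23905 + 2310 + 34464 = 60679
L = 69838 / 60679 × 100 = 115.0942
Paasche component (current-period weights):
ΣP(2003)Q(2003) = 2750×8 + 503×6 + 7647×7 = 22000 + 3018 + 53529 = 78547
ΣP(2003)Q(2000) = 2750×7 + 503×6 + 7647×6 = 19250 + 3018 + 45882 = 68150
P = 78547 / 68150 × 100 = 115.2561
Fisher = √(L × P) = √(115.0942 × 115.2561) = 115.1751

115.18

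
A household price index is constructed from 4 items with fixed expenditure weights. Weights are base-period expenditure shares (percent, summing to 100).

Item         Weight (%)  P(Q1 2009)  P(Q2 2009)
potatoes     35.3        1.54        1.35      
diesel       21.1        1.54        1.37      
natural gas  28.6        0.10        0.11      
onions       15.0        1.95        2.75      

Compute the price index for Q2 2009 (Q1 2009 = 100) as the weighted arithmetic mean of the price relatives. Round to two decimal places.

potatoes: 35.3 × (1.35/1.54) = 35.3 × 0.876623 = 30.9448
diesel: 21.1 × (1.37/1.54) = 21.1 × 0.889610 = 18.7708
natural gas: 28.6 × (0.11/0.10) = 28.6 × 1.100000 = 31.4600
onions: 15.0 × (2.75/1.95) = 15.0 × 1.410256 = 21.1538
Index = Σ wᵢ·(p₁ᵢ/p₀ᵢ) = 30.9448 + 18.7708 + 31.4600 + 21.1538 = 102.3294

102.33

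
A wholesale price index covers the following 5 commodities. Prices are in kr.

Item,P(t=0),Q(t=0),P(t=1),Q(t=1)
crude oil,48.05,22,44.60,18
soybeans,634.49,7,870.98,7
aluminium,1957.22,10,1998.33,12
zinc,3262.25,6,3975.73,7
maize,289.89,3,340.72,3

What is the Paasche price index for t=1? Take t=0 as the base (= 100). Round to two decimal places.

Paasche price index uses current-period quantities as weights.
ΣP(t=1)·Q(t=1) = 44.60×18 + 870.98×7 + 1998.33×12 + 3975.73×7 + 340.72×3 = 802.8 + 6096.86 + 23979.96 + 27830.11 + 1022.16 = 59731.89
ΣP(t=0)·Q(t=1) = 48.05×18 + 634.49×7 + 1957.22×12 + 3262.25×7 + 289.89×3 = 864.9 + 4441.43 + 23486.64 + 22835.75 + 869.67 = 52498.39
Index = 59731.89 / 52498.39 × 100 = 113.7785

113.78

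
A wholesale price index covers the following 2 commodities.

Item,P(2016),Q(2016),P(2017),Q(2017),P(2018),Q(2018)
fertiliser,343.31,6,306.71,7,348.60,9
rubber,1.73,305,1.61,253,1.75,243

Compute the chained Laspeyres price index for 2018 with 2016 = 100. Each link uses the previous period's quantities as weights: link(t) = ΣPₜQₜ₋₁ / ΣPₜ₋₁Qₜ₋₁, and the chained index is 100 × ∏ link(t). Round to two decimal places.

101.69

Link 2016→2017:
ΣP(2017)Q(2016) = 306.71×6 + 1.61×305 = 1840.26 + 491.05 = 2331.31
ΣP(2016)Q(2016) = 343.31×6 + 1.73×305 = 2059.86 + 527.65 = 2587.51
link = 2331.31/2587.51 = 0.900986
Link 2017→2018:
ΣP(2018)Q(2017) = 348.60×7 + 1.75×253 = 2440.2 + 442.75 = 2882.95
ΣP(2017)Q(2017) = 306.71×7 + 1.61×253 = 2146.97 + 407.33 = 2554.3
link = 2882.95/2554.3 = 1.128665
Chained index = 100 × 0.900986 × 1.128665 = 101.6912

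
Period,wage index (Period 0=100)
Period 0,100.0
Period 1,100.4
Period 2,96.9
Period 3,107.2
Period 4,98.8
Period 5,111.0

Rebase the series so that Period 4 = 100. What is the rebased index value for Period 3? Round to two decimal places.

108.50

Rebased(Period 3) = 107.2 / 98.8 × 100 = 108.5020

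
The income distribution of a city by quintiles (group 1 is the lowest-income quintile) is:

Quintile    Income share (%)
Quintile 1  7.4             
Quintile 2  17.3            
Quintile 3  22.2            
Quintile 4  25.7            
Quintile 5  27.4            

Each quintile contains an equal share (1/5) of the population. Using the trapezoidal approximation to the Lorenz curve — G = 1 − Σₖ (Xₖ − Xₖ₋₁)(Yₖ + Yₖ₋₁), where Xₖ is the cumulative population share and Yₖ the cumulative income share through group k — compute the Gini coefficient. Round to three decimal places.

Cumulative income shares Yₖ: 0.0740, 0.2470, 0.4690, 0.7260, 1.0000
Σ (Xₖ−Xₖ₋₁)(Yₖ+Yₖ₋₁) = (1/5)(0.0740+0.0000) + (1/5)(0.2470+0.0740) + (1/5)(0.4690+0.2470) + (1/5)(0.7260+0.4690) + (1/5)(1.0000+0.7260)
  = 0.0148 + 0.0642 + 0.1432 + 0.2390 + 0.3452 = 0.8064
G = 1 − 0.8064 = 0.1936

0.194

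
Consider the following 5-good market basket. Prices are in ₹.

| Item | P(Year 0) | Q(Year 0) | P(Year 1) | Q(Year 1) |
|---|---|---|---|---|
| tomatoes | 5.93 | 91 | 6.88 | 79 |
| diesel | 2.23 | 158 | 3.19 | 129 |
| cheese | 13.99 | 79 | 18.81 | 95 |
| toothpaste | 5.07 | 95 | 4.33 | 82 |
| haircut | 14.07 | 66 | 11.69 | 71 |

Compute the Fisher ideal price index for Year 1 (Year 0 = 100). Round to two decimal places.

111.85

Laspeyres component (base-period weights):
ΣP(Year 1)Q(Year 0) = 6.88×91 + 3.19×158 + 18.81×79 + 4.33×95 + 11.69×66 = 626.08 + 504.02 + 1485.99 + 411.35 + 771.54 = 3798.98
ΣP(Year 0)Q(Year 0) = 5.93×91 + 2.23×158 + 13.99×79 + 5.07×95 + 14.07×66 = 539.63 + 352.34 + 1105.21 + 481.65 + 928.62 = 3407.45
L = 3798.98 / 3407.45 × 100 = 111.4904
Paasche component (current-period weights):
ΣP(Year 1)Q(Year 1) = 6.88×79 + 3.19×129 + 18.81×95 + 4.33×82 + 11.69×71 = 543.52 + 411.51 + 1786.95 + 355.06 + 829.99 = 3927.03
ΣP(Year 0)Q(Year 1) = 5.93×79 + 2.23×129 + 13.99×95 + 5.07×82 + 14.07×71 = 468.47 + 287.67 + 1329.05 + 415.74 + 998.97 = 3499.9
P = 3927.03 / 3499.9 × 100 = 112.2041
Fisher = √(L × P) = √(111.4904 × 112.2041) = 111.8467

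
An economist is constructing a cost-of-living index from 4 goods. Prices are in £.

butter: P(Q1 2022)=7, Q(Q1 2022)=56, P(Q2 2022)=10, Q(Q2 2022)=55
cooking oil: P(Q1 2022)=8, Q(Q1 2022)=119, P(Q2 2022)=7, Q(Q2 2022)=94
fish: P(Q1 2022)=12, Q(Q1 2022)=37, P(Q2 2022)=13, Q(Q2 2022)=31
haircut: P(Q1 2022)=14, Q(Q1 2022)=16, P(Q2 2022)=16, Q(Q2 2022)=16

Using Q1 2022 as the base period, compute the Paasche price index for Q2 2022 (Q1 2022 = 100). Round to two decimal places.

Paasche price index uses current-period quantities as weights.
ΣP(Q2 2022)·Q(Q2 2022) = 10×55 + 7×94 + 13×31 + 16×16 = 550 + 658 + 403 + 256 = 1867
ΣP(Q1 2022)·Q(Q2 2022) = 7×55 + 8×94 + 12×31 + 14×16 = 385 + 752 + 372 + 224 = 1733
Index = 1867 / 1733 × 100 = 107.7323

107.73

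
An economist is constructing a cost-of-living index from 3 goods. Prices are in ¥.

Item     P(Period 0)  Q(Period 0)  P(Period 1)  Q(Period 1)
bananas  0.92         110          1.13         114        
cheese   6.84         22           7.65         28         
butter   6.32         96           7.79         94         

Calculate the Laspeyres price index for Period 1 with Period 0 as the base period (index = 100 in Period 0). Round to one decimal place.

Laspeyres price index uses base-period quantities as weights.
ΣP(Period 1)·Q(Period 0) = 1.13×110 + 7.65×22 + 7.79×96 = 124.3 + 168.3 + 747.84 = 1040.44
ΣP(Period 0)·Q(Period 0) = 0.92×110 + 6.84×22 + 6.32×96 = 101.2 + 150.48 + 606.72 = 858.4
Index = 1040.44 / 858.4 × 100 = 121.2069

121.2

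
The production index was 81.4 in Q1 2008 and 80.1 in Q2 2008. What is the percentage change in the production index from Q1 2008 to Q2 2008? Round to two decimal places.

Change = (80.1 − 81.4) / 81.4 × 100
       = -1.3 / 81.4 × 100 = -1.5971%

-1.60%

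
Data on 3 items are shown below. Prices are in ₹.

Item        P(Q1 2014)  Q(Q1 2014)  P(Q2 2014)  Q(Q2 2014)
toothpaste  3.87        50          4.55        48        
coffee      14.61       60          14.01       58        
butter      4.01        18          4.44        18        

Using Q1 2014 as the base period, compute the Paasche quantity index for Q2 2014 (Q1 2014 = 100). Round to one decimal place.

96.8

Paasche quantity index uses current-period prices as weights.
ΣP(Q2 2014)·Q(Q2 2014) = 4.55×48 + 14.01×58 + 4.44×18 = 218.4 + 812.58 + 79.92 = 1110.9
ΣP(Q2 2014)·Q(Q1 2014) = 4.55×50 + 14.01×60 + 4.44×18 = 227.5 + 840.6 + 79.92 = 1148.02
Index = 1110.9 / 1148.02 × 100 = 96.7666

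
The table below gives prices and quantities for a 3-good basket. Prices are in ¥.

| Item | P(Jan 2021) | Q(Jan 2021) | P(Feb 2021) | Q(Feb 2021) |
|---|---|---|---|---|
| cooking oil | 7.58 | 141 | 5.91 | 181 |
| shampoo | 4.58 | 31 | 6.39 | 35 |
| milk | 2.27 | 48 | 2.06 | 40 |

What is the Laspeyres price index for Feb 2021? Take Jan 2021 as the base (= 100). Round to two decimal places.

Laspeyres price index uses base-period quantities as weights.
ΣP(Feb 2021)·Q(Jan 2021) = 5.91×141 + 6.39×31 + 2.06×48 = 833.31 + 198.09 + 98.88 = 1130.28
ΣP(Jan 2021)·Q(Jan 2021) = 7.58×141 + 4.58×31 + 2.27×48 = 1068.78 + 141.98 + 108.96 = 1319.72
Index = 1130.28 / 1319.72 × 100 = 85.6454

85.65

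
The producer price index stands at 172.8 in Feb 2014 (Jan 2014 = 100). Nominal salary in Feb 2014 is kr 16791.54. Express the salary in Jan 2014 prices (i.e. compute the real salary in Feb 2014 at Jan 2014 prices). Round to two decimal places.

Real = Nominal ÷ (Index/100) = 16791.54 ÷ (172.8/100)
     = 16791.54 ÷ 1.728 = 9717.3264

9717.33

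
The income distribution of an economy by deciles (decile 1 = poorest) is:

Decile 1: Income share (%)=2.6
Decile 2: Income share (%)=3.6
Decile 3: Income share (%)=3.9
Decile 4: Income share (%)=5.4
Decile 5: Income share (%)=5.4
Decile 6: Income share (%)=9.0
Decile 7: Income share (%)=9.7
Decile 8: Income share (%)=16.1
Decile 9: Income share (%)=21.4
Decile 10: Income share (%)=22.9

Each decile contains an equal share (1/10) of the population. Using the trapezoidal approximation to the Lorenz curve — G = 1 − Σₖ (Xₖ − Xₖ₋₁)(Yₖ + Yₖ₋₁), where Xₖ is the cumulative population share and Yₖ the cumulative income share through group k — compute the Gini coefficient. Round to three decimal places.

0.385

Cumulative income shares Yₖ: 0.0260, 0.0620, 0.1010, 0.1550, 0.2090, 0.2990, 0.3960, 0.5570, 0.7710, 1.0000
Σ (Xₖ−Xₖ₋₁)(Yₖ+Yₖ₋₁) = (1/10)(0.0260+0.0000) + (1/10)(0.0620+0.0260) + (1/10)(0.1010+0.0620) + (1/10)(0.1550+0.1010) + (1/10)(0.2090+0.1550) + (1/10)(0.2990+0.2090) + (1/10)(0.3960+0.2990) + (1/10)(0.5570+0.3960) + (1/10)(0.7710+0.5570) + (1/10)(1.0000+0.7710)
  = 0.0026 + 0.0088 + 0.0163 + 0.0256 + 0.0364 + 0.0508 + 0.0695 + 0.0953 + 0.1328 + 0.1771 = 0.6152
G = 1 − 0.6152 = 0.3848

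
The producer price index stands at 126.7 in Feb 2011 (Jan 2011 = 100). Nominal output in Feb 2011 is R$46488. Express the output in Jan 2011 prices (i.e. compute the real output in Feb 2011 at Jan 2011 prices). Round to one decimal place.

36691.4

Real = Nominal ÷ (Index/100) = 46488 ÷ (126.7/100)
     = 46488 ÷ 1.267 = 36691.3970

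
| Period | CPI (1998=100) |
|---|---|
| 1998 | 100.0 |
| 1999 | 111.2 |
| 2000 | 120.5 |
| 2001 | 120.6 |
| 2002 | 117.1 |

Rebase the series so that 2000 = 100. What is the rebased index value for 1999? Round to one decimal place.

92.3

Rebased(1999) = 111.2 / 120.5 × 100 = 92.2822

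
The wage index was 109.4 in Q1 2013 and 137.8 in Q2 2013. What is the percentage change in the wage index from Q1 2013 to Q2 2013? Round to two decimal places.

Change = (137.8 − 109.4) / 109.4 × 100
       = 28.4 / 109.4 × 100 = 25.9598%

25.96%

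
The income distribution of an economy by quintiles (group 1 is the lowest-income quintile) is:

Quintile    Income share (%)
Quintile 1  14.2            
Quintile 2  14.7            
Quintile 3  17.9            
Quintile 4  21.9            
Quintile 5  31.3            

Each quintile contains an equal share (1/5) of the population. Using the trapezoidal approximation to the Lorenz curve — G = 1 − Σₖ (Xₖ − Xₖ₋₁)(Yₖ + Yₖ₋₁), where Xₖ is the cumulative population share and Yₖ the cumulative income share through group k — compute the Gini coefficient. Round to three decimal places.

Cumulative income shares Yₖ: 0.1420, 0.2890, 0.4680, 0.6870, 1.0000
Σ (Xₖ−Xₖ₋₁)(Yₖ+Yₖ₋₁) = (1/5)(0.1420+0.0000) + (1/5)(0.2890+0.1420) + (1/5)(0.4680+0.2890) + (1/5)(0.6870+0.4680) + (1/5)(1.0000+0.6870)
  = 0.0284 + 0.0862 + 0.1514 + 0.2310 + 0.3374 = 0.8344
G = 1 − 0.8344 = 0.1656

0.166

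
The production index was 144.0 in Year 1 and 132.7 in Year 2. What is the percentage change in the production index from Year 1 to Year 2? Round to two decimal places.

Change = (132.7 − 144.0) / 144.0 × 100
       = -11.3 / 144.0 × 100 = -7.8472%

-7.85%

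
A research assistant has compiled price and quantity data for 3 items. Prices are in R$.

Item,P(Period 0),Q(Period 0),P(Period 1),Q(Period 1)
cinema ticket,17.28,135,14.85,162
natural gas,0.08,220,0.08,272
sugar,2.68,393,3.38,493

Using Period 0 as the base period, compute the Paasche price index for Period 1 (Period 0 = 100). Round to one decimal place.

Paasche price index uses current-period quantities as weights.
ΣP(Period 1)·Q(Period 1) = 14.85×162 + 0.08×272 + 3.38×493 = 2405.7 + 21.76 + 1666.34 = 4093.8
ΣP(Period 0)·Q(Period 1) = 17.28×162 + 0.08×272 + 2.68×493 = 2799.36 + 21.76 + 1321.24 = 4142.36
Index = 4093.8 / 4142.36 × 100 = 98.8277

98.8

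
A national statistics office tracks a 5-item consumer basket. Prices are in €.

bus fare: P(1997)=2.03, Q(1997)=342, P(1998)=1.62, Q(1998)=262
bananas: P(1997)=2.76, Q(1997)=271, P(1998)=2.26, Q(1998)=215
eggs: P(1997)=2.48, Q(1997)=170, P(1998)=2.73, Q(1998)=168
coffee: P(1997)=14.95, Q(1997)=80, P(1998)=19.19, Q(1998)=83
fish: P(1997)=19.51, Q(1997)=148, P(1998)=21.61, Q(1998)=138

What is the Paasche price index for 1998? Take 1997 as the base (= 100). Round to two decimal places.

Paasche price index uses current-period quantities as weights.
ΣP(1998)·Q(1998) = 1.62×262 + 2.26×215 + 2.73×168 + 19.19×83 + 21.61×138 = 424.44 + 485.9 + 458.64 + 1592.77 + 2982.18 = 5943.93
ΣP(1997)·Q(1998) = 2.03×262 + 2.76×215 + 2.48×168 + 14.95×83 + 19.51×138 = 531.86 + 593.4 + 416.64 + 1240.85 + 2692.38 = 5475.13
Index = 5943.93 / 5475.13 × 100 = 108.5624

108.56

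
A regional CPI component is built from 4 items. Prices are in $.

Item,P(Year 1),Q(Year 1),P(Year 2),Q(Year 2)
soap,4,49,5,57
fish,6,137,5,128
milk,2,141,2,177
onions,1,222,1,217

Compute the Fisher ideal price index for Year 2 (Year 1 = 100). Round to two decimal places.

Laspeyres component (base-period weights):
ΣP(Year 2)Q(Year 1) = 5×49 + 5×137 + 2×141 + 1×222 = 245 + 685 + 282 + 222 = 1434
ΣP(Year 1)Q(Year 1) = 4×49 + 6×137 + 2×141 + 1×222 = 196 + 822 + 282 + 222 = 1522
L = 1434 / 1522 × 100 = 94.2181
Paasche component (current-period weights):
ΣP(Year 2)Q(Year 2) = 5×57 + 5×128 + 2×177 + 1×217 = 285 + 640 + 354 + 217 = 1496
ΣP(Year 1)Q(Year 2) = 4×57 + 6×128 + 2×177 + 1×217 = 228 + 768 + 354 + 217 = 1567
P = 1496 / 1567 × 100 = 95.4690
Fisher = √(L × P) = √(94.2181 × 95.4690) = 94.8415

94.84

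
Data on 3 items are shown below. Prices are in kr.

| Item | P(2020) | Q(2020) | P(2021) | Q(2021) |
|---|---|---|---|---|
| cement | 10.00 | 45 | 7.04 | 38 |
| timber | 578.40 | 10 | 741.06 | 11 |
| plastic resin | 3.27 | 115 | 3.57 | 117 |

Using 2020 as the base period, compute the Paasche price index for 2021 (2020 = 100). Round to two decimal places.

Paasche price index uses current-period quantities as weights.
ΣP(2021)·Q(2021) = 7.04×38 + 741.06×11 + 3.57×117 = 267.52 + 8151.66 + 417.69 = 8836.87
ΣP(2020)·Q(2021) = 10.00×38 + 578.40×11 + 3.27×117 = 380 + 6362.4 + 382.59 = 7124.99
Index = 8836.87 / 7124.99 × 100 = 124.0264

124.03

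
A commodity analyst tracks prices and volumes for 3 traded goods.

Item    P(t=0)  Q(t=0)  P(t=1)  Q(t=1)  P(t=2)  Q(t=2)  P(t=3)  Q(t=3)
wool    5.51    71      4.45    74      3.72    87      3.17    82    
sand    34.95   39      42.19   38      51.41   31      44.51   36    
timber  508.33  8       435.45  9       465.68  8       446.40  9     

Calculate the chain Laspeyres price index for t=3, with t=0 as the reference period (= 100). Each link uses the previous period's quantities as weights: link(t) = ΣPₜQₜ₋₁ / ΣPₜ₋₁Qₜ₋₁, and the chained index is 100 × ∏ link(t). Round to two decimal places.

95.06

Link t=0→t=1:
ΣP(t=1)Q(t=0) = 4.45×71 + 42.19×39 + 435.45×8 = 315.95 + 1645.41 + 3483.6 = 5444.96
ΣP(t=0)Q(t=0) = 5.51×71 + 34.95×39 + 508.33×8 = 391.21 + 1363.05 + 4066.64 = 5820.9
link = 5444.96/5820.9 = 0.935415
Link t=1→t=2:
ΣP(t=2)Q(t=1) = 3.72×74 + 51.41×38 + 465.68×9 = 275.28 + 1953.58 + 4191.12 = 6419.98
ΣP(t=1)Q(t=1) = 4.45×74 + 42.19×38 + 435.45×9 = 329.3 + 1603.22 + 3919.05 = 5851.57
link = 6419.98/5851.57 = 1.097138
Link t=2→t=3:
ΣP(t=3)Q(t=2) = 3.17×87 + 44.51×31 + 446.40×8 = 275.79 + 1379.81 + 3571.2 = 5226.8
ΣP(t=2)Q(t=2) = 3.72×87 + 51.41×31 + 465.68×8 = 323.64 + 1593.71 + 3725.44 = 5642.79
link = 5226.8/5642.79 = 0.926279
Chained index = 100 × 0.935415 × 1.097138 × 0.926279 = 95.0622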